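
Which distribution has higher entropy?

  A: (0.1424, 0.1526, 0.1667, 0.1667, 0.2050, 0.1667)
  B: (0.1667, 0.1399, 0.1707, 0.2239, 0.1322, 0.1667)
A

Both distributions are close to uniform, making this a harder comparison.

H(A) = 2.5755 bits
H(B) = 2.5633 bits

The distribution closer to uniform has higher entropy.
Answer: A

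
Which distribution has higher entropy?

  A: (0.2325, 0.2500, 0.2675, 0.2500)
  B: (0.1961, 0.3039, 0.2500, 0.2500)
A

Both distributions are close to uniform, making this a harder comparison.

H(A) = 1.9982 bits
H(B) = 1.9831 bits

The distribution closer to uniform has higher entropy.
Answer: A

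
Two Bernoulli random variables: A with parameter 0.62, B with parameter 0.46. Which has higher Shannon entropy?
B

For binary distributions, entropy is maximized at p=0.5 and decreases as p moves toward 0 or 1.

H(A) = H(0.62) = 0.9580 bits
H(B) = H(0.46) = 0.9954 bits

Distribution B (p=0.46) is closer to uniform (p=0.5), so it has higher entropy.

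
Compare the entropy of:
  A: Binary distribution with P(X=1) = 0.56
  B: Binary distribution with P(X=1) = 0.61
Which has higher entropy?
A

For binary distributions, entropy is maximized at p=0.5 and decreases as p moves toward 0 or 1.

H(A) = H(0.56) = 0.9896 bits
H(B) = H(0.61) = 0.9648 bits

Distribution A (p=0.56) is closer to uniform (p=0.5), so it has higher entropy.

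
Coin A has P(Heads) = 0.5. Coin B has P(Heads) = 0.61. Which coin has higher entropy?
A

For binary distributions, entropy is maximized at p=0.5 and decreases as p moves toward 0 or 1.

H(A) = H(0.5) = 1.0000 bits
H(B) = H(0.61) = 0.9648 bits

Distribution A (p=0.5) is closer to uniform (p=0.5), so it has higher entropy.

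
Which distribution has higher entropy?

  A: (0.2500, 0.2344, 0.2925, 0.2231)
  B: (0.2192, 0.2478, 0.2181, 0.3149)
A

Both distributions are close to uniform, making this a harder comparison.

H(A) = 1.9922 bits
H(B) = 1.9828 bits

The distribution closer to uniform has higher entropy.
Answer: A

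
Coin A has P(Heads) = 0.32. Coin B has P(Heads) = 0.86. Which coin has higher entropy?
A

For binary distributions, entropy is maximized at p=0.5 and decreases as p moves toward 0 or 1.

H(A) = H(0.32) = 0.9044 bits
H(B) = H(0.86) = 0.5842 bits

Distribution A (p=0.32) is closer to uniform (p=0.5), so it has higher entropy.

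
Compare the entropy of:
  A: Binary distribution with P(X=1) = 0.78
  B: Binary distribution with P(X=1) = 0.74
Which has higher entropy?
B

For binary distributions, entropy is maximized at p=0.5 and decreases as p moves toward 0 or 1.

H(A) = H(0.78) = 0.7602 bits
H(B) = H(0.74) = 0.8267 bits

Distribution B (p=0.74) is closer to uniform (p=0.5), so it has higher entropy.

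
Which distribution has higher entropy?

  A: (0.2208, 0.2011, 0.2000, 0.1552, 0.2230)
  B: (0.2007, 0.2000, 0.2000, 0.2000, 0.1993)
B

Both distributions are close to uniform, making this a harder comparison.

H(A) = 2.3107 bits
H(B) = 2.3219 bits

The distribution closer to uniform has higher entropy.
Answer: B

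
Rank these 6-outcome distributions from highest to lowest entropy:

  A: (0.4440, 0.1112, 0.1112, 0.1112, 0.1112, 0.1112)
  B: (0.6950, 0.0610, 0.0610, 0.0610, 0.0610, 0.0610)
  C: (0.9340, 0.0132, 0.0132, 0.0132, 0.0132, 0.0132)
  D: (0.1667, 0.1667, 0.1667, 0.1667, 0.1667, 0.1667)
D > A > B > C

Key insight: Entropy is maximized by uniform distributions and minimized by concentrated distributions.

Entropies:
  H(A) = 2.2819 bits
  H(B) = 1.5955 bits
  H(C) = 0.5041 bits
  H(D) = 2.5850 bits

Ranking: D > A > B > C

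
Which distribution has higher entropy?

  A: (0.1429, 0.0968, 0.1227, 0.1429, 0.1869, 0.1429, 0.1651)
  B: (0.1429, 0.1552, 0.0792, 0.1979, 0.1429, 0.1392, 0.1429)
A

Both distributions are close to uniform, making this a harder comparison.

H(A) = 2.7818 bits
H(B) = 2.7684 bits

The distribution closer to uniform has higher entropy.
Answer: A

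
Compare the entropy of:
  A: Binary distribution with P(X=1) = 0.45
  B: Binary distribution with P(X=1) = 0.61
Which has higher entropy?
A

For binary distributions, entropy is maximized at p=0.5 and decreases as p moves toward 0 or 1.

H(A) = H(0.45) = 0.9928 bits
H(B) = H(0.61) = 0.9648 bits

Distribution A (p=0.45) is closer to uniform (p=0.5), so it has higher entropy.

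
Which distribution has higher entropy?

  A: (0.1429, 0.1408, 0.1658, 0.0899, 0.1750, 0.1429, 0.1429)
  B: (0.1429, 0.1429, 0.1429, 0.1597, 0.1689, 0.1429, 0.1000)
B

Both distributions are close to uniform, making this a harder comparison.

H(A) = 2.7836 bits
H(B) = 2.7924 bits

The distribution closer to uniform has higher entropy.
Answer: B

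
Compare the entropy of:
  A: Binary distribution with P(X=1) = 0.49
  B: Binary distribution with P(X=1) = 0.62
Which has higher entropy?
A

For binary distributions, entropy is maximized at p=0.5 and decreases as p moves toward 0 or 1.

H(A) = H(0.49) = 0.9997 bits
H(B) = H(0.62) = 0.9580 bits

Distribution A (p=0.49) is closer to uniform (p=0.5), so it has higher entropy.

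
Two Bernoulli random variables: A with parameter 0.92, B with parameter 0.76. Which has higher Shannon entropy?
B

For binary distributions, entropy is maximized at p=0.5 and decreases as p moves toward 0 or 1.

H(A) = H(0.92) = 0.4022 bits
H(B) = H(0.76) = 0.7950 bits

Distribution B (p=0.76) is closer to uniform (p=0.5), so it has higher entropy.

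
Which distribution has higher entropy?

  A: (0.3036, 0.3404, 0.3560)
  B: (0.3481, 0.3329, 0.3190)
B

Both distributions are close to uniform, making this a harder comparison.

H(A) = 1.5818 bits
H(B) = 1.5840 bits

The distribution closer to uniform has higher entropy.
Answer: B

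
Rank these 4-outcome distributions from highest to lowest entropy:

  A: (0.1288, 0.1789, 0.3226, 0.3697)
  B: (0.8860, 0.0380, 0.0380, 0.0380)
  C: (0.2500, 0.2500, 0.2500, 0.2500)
C > A > B

Key insight: Entropy is maximized by uniform distributions and minimized by concentrated distributions.

- Uniform distributions have maximum entropy log₂(4) = 2.0000 bits
- The more "peaked" or concentrated a distribution, the lower its entropy

Entropies:
  H(A) = 1.8823 bits
  H(B) = 0.6926 bits
  H(C) = 2.0000 bits

Ranking: C > A > B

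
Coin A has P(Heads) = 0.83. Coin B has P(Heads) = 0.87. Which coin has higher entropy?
A

For binary distributions, entropy is maximized at p=0.5 and decreases as p moves toward 0 or 1.

H(A) = H(0.83) = 0.6577 bits
H(B) = H(0.87) = 0.5574 bits

Distribution A (p=0.83) is closer to uniform (p=0.5), so it has higher entropy.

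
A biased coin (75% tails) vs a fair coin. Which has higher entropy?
Fair coin

The fair coin is uniform (p=0.5), maximizing binary entropy at 1 bit. The biased coin has H(0.75) ≈ 0.811 bits — its outcome is more predictable, so its entropy is lower.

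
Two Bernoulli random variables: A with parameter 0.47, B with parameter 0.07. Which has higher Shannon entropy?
A

For binary distributions, entropy is maximized at p=0.5 and decreases as p moves toward 0 or 1.

H(A) = H(0.47) = 0.9974 bits
H(B) = H(0.07) = 0.3659 bits

Distribution A (p=0.47) is closer to uniform (p=0.5), so it has higher entropy.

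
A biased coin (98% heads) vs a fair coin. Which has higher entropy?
Fair coin

The fair coin is uniform (p=0.5), maximizing binary entropy at 1 bit. The biased coin has H(0.98) ≈ 0.141 bits — its outcome is more predictable, so its entropy is lower.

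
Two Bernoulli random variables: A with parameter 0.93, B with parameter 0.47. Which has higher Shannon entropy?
B

For binary distributions, entropy is maximized at p=0.5 and decreases as p moves toward 0 or 1.

H(A) = H(0.93) = 0.3659 bits
H(B) = H(0.47) = 0.9974 bits

Distribution B (p=0.47) is closer to uniform (p=0.5), so it has higher entropy.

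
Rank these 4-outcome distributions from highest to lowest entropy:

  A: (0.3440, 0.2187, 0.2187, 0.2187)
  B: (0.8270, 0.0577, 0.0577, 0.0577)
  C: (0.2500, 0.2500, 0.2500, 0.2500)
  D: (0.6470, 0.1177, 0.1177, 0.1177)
C > A > D > B

Key insight: Entropy is maximized by uniform distributions and minimized by concentrated distributions.

Entropies:
  H(A) = 1.9683 bits
  H(B) = 0.9387 bits
  H(C) = 2.0000 bits
  H(D) = 1.4962 bits

Ranking: C > A > D > B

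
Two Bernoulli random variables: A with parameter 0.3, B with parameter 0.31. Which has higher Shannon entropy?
B

For binary distributions, entropy is maximized at p=0.5 and decreases as p moves toward 0 or 1.

H(A) = H(0.3) = 0.8813 bits
H(B) = H(0.31) = 0.8932 bits

Distribution B (p=0.31) is closer to uniform (p=0.5), so it has higher entropy.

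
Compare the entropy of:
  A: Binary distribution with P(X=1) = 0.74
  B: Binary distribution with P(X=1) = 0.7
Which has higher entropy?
B

For binary distributions, entropy is maximized at p=0.5 and decreases as p moves toward 0 or 1.

H(A) = H(0.74) = 0.8267 bits
H(B) = H(0.7) = 0.8813 bits

Distribution B (p=0.7) is closer to uniform (p=0.5), so it has higher entropy.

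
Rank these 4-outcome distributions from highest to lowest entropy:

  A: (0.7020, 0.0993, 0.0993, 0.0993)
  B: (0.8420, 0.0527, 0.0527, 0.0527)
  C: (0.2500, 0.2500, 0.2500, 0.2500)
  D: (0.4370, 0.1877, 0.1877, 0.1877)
C > D > A > B

Key insight: Entropy is maximized by uniform distributions and minimized by concentrated distributions.

Entropies:
  H(A) = 1.3512 bits
  H(B) = 0.8799 bits
  H(C) = 2.0000 bits
  H(D) = 1.8809 bits

Ranking: C > D > A > B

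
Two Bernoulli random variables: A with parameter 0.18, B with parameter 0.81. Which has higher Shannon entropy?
B

For binary distributions, entropy is maximized at p=0.5 and decreases as p moves toward 0 or 1.

H(A) = H(0.18) = 0.6801 bits
H(B) = H(0.81) = 0.7015 bits

Distribution B (p=0.81) is closer to uniform (p=0.5), so it has higher entropy.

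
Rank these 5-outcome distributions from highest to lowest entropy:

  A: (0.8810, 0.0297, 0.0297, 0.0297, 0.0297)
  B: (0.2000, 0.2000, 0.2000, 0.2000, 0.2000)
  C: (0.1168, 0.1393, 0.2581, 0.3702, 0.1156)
B > C > A

Key insight: Entropy is maximized by uniform distributions and minimized by concentrated distributions.

- Uniform distributions have maximum entropy log₂(5) = 2.3219 bits
- The more "peaked" or concentrated a distribution, the lower its entropy

Entropies:
  H(A) = 0.7645 bits
  H(B) = 2.3219 bits
  H(C) = 2.1529 bits

Ranking: B > C > A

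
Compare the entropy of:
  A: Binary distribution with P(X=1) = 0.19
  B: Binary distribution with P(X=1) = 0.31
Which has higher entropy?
B

For binary distributions, entropy is maximized at p=0.5 and decreases as p moves toward 0 or 1.

H(A) = H(0.19) = 0.7015 bits
H(B) = H(0.31) = 0.8932 bits

Distribution B (p=0.31) is closer to uniform (p=0.5), so it has higher entropy.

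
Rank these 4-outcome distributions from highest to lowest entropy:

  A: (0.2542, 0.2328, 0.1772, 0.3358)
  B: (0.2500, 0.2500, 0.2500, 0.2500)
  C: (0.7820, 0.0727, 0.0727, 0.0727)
B > A > C

Key insight: Entropy is maximized by uniform distributions and minimized by concentrated distributions.

- Uniform distributions have maximum entropy log₂(4) = 2.0000 bits
- The more "peaked" or concentrated a distribution, the lower its entropy

Entropies:
  H(A) = 1.9629 bits
  H(B) = 2.0000 bits
  H(C) = 1.1020 bits

Ranking: B > A > C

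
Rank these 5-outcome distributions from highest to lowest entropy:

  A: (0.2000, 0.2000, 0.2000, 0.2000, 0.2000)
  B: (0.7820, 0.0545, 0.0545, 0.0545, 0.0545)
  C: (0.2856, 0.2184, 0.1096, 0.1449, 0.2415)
A > C > B

Key insight: Entropy is maximized by uniform distributions and minimized by concentrated distributions.

- Uniform distributions have maximum entropy log₂(5) = 2.3219 bits
- The more "peaked" or concentrated a distribution, the lower its entropy

Entropies:
  H(A) = 2.3219 bits
  H(B) = 1.1925 bits
  H(C) = 2.2442 bits

Ranking: A > C > B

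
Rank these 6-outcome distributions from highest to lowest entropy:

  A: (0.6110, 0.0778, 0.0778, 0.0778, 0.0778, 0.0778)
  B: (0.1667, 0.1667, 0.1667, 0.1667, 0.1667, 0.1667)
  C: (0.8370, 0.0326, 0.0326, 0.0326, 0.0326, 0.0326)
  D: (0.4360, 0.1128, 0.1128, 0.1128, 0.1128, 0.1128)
B > D > A > C

Key insight: Entropy is maximized by uniform distributions and minimized by concentrated distributions.

Entropies:
  H(A) = 1.8674 bits
  H(B) = 2.5850 bits
  H(C) = 1.0199 bits
  H(D) = 2.2977 bits

Ranking: B > D > A > C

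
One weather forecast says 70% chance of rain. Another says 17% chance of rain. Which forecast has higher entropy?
70% forecast

Treat each forecast as a Bernoulli distribution. Binary entropy is maximized at p=0.5 and falls off symmetrically toward 0 or 1. The 70% forecast is closer to 50%, so it is more uncertain. H(70%) ≈ 0.881 bits, H(17%) ≈ 0.658 bits.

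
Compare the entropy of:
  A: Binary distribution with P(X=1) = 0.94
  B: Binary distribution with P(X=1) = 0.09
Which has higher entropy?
B

For binary distributions, entropy is maximized at p=0.5 and decreases as p moves toward 0 or 1.

H(A) = H(0.94) = 0.3274 bits
H(B) = H(0.09) = 0.4365 bits

Distribution B (p=0.09) is closer to uniform (p=0.5), so it has higher entropy.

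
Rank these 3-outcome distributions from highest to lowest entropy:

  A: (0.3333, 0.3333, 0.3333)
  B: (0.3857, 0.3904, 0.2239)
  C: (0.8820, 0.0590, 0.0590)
A > B > C

Key insight: Entropy is maximized by uniform distributions and minimized by concentrated distributions.

- Uniform distributions have maximum entropy log₂(3) = 1.5850 bits
- The more "peaked" or concentrated a distribution, the lower its entropy

Entropies:
  H(A) = 1.5850 bits
  H(B) = 1.5433 bits
  H(C) = 0.6416 bits

Ranking: A > B > C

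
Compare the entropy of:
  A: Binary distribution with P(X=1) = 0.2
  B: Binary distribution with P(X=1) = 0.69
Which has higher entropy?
B

For binary distributions, entropy is maximized at p=0.5 and decreases as p moves toward 0 or 1.

H(A) = H(0.2) = 0.7219 bits
H(B) = H(0.69) = 0.8932 bits

Distribution B (p=0.69) is closer to uniform (p=0.5), so it has higher entropy.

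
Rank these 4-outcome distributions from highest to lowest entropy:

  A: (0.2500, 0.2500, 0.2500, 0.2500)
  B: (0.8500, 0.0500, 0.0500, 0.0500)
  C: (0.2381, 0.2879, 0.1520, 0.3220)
A > C > B

Key insight: Entropy is maximized by uniform distributions and minimized by concentrated distributions.

- Uniform distributions have maximum entropy log₂(4) = 2.0000 bits
- The more "peaked" or concentrated a distribution, the lower its entropy

Entropies:
  H(A) = 2.0000 bits
  H(B) = 0.8476 bits
  H(C) = 1.9496 bits

Ranking: A > C > B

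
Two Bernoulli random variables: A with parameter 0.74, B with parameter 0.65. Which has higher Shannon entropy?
B

For binary distributions, entropy is maximized at p=0.5 and decreases as p moves toward 0 or 1.

H(A) = H(0.74) = 0.8267 bits
H(B) = H(0.65) = 0.9341 bits

Distribution B (p=0.65) is closer to uniform (p=0.5), so it has higher entropy.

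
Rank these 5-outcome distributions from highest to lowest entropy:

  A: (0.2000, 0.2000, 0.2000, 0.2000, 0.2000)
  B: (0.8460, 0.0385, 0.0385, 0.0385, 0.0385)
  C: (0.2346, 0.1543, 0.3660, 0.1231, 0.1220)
A > C > B

Key insight: Entropy is maximized by uniform distributions and minimized by concentrated distributions.

- Uniform distributions have maximum entropy log₂(5) = 2.3219 bits
- The more "peaked" or concentrated a distribution, the lower its entropy

Entropies:
  H(A) = 2.3219 bits
  H(B) = 0.9278 bits
  H(C) = 2.1798 bits

Ranking: A > C > B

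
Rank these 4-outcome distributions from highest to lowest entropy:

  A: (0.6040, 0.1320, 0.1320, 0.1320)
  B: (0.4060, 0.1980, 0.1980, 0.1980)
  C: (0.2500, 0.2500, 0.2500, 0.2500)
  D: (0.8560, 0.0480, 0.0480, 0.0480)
C > B > A > D

Key insight: Entropy is maximized by uniform distributions and minimized by concentrated distributions.

Entropies:
  H(A) = 1.5962 bits
  H(B) = 1.9158 bits
  H(C) = 2.0000 bits
  H(D) = 0.8229 bits

Ranking: C > B > A > D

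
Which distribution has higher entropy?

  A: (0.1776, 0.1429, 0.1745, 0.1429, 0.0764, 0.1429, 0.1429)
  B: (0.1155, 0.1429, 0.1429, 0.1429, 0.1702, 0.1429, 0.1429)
B

Both distributions are close to uniform, making this a harder comparison.

H(A) = 2.7701 bits
H(B) = 2.7997 bits

The distribution closer to uniform has higher entropy.
Answer: B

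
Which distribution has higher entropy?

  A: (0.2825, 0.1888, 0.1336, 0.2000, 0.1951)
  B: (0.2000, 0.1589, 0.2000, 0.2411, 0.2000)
B

Both distributions are close to uniform, making this a harder comparison.

H(A) = 2.2817 bits
H(B) = 2.3096 bits

The distribution closer to uniform has higher entropy.
Answer: B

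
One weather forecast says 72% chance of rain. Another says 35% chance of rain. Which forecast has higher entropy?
35% forecast

Treat each forecast as a Bernoulli distribution. Binary entropy is maximized at p=0.5 and falls off symmetrically toward 0 or 1. The 35% forecast is closer to 50%, so it is more uncertain. H(72%) ≈ 0.855 bits, H(35%) ≈ 0.934 bits.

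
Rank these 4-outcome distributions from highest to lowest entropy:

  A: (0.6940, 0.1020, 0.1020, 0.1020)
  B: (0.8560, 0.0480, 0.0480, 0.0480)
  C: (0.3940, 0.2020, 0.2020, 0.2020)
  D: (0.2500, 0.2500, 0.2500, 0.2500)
D > C > A > B

Key insight: Entropy is maximized by uniform distributions and minimized by concentrated distributions.

Entropies:
  H(A) = 1.3735 bits
  H(B) = 0.8229 bits
  H(C) = 1.9278 bits
  H(D) = 2.0000 bits

Ranking: D > C > A > B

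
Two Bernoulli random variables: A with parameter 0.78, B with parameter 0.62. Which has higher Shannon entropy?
B

For binary distributions, entropy is maximized at p=0.5 and decreases as p moves toward 0 or 1.

H(A) = H(0.78) = 0.7602 bits
H(B) = H(0.62) = 0.9580 bits

Distribution B (p=0.62) is closer to uniform (p=0.5), so it has higher entropy.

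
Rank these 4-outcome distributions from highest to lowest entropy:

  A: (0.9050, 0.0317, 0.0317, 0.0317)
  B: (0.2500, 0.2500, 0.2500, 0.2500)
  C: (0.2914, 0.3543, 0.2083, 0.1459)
B > C > A

Key insight: Entropy is maximized by uniform distributions and minimized by concentrated distributions.

- Uniform distributions have maximum entropy log₂(4) = 2.0000 bits
- The more "peaked" or concentrated a distribution, the lower its entropy

Entropies:
  H(A) = 0.6035 bits
  H(B) = 2.0000 bits
  H(C) = 1.9254 bits

Ranking: B > C > A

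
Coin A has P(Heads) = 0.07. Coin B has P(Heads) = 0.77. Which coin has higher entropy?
B

For binary distributions, entropy is maximized at p=0.5 and decreases as p moves toward 0 or 1.

H(A) = H(0.07) = 0.3659 bits
H(B) = H(0.77) = 0.7780 bits

Distribution B (p=0.77) is closer to uniform (p=0.5), so it has higher entropy.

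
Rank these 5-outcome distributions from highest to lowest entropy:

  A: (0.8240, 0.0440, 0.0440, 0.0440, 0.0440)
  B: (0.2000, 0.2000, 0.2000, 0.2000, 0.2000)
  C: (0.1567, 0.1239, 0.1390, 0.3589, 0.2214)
B > C > A

Key insight: Entropy is maximized by uniform distributions and minimized by concentrated distributions.

- Uniform distributions have maximum entropy log₂(5) = 2.3219 bits
- The more "peaked" or concentrated a distribution, the lower its entropy

Entropies:
  H(A) = 1.0232 bits
  H(B) = 2.3219 bits
  H(C) = 2.2003 bits

Ranking: B > C > A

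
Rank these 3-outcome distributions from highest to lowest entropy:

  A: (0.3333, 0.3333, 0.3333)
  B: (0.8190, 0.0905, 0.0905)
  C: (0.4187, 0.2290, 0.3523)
A > C > B

Key insight: Entropy is maximized by uniform distributions and minimized by concentrated distributions.

- Uniform distributions have maximum entropy log₂(3) = 1.5850 bits
- The more "peaked" or concentrated a distribution, the lower its entropy

Entropies:
  H(A) = 1.5850 bits
  H(B) = 0.8633 bits
  H(C) = 1.5431 bits

Ranking: A > C > B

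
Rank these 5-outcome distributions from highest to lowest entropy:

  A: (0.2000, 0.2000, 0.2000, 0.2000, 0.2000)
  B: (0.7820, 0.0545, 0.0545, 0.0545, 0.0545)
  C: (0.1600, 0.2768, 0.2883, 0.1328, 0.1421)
A > C > B

Key insight: Entropy is maximized by uniform distributions and minimized by concentrated distributions.

- Uniform distributions have maximum entropy log₂(5) = 2.3219 bits
- The more "peaked" or concentrated a distribution, the lower its entropy

Entropies:
  H(A) = 2.3219 bits
  H(B) = 1.1925 bits
  H(C) = 2.2401 bits

Ranking: A > C > B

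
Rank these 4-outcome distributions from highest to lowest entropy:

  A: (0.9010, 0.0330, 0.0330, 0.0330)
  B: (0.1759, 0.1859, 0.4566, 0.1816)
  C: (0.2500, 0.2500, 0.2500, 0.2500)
C > B > A

Key insight: Entropy is maximized by uniform distributions and minimized by concentrated distributions.

- Uniform distributions have maximum entropy log₂(4) = 2.0000 bits
- The more "peaked" or concentrated a distribution, the lower its entropy

Entropies:
  H(A) = 0.6227 bits
  H(B) = 1.8556 bits
  H(C) = 2.0000 bits

Ranking: C > B > A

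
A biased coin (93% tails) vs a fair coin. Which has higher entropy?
Fair coin

The fair coin is uniform (p=0.5), maximizing binary entropy at 1 bit. The biased coin has H(0.93) ≈ 0.366 bits — its outcome is more predictable, so its entropy is lower.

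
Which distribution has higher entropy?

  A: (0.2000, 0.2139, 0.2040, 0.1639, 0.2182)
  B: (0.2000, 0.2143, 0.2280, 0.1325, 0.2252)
A

Both distributions are close to uniform, making this a harder comparison.

H(A) = 2.3150 bits
H(B) = 2.2976 bits

The distribution closer to uniform has higher entropy.
Answer: A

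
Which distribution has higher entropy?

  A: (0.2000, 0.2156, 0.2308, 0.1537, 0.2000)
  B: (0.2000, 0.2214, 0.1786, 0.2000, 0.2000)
B

Both distributions are close to uniform, making this a harder comparison.

H(A) = 2.3094 bits
H(B) = 2.3186 bits

The distribution closer to uniform has higher entropy.
Answer: B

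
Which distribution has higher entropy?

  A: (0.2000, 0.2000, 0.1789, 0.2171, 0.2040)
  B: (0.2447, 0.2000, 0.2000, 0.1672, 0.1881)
A

Both distributions are close to uniform, making this a harder comparison.

H(A) = 2.3192 bits
H(B) = 2.3106 bits

The distribution closer to uniform has higher entropy.
Answer: A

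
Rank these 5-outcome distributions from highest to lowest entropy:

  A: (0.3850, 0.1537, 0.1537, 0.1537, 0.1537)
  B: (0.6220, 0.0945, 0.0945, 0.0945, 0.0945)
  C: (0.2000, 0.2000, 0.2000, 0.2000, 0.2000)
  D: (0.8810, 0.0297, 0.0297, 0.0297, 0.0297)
C > A > B > D

Key insight: Entropy is maximized by uniform distributions and minimized by concentrated distributions.

Entropies:
  H(A) = 2.1915 bits
  H(B) = 1.7126 bits
  H(C) = 2.3219 bits
  H(D) = 0.7645 bits

Ranking: C > A > B > D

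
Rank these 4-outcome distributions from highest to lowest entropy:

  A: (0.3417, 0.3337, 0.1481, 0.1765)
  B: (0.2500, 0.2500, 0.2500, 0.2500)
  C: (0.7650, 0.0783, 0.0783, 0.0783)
B > A > C

Key insight: Entropy is maximized by uniform distributions and minimized by concentrated distributions.

- Uniform distributions have maximum entropy log₂(4) = 2.0000 bits
- The more "peaked" or concentrated a distribution, the lower its entropy

Entropies:
  H(A) = 1.9074 bits
  H(B) = 2.0000 bits
  H(C) = 1.1591 bits

Ranking: B > A > C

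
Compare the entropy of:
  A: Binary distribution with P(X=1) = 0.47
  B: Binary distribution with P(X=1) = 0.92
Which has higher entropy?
A

For binary distributions, entropy is maximized at p=0.5 and decreases as p moves toward 0 or 1.

H(A) = H(0.47) = 0.9974 bits
H(B) = H(0.92) = 0.4022 bits

Distribution A (p=0.47) is closer to uniform (p=0.5), so it has higher entropy.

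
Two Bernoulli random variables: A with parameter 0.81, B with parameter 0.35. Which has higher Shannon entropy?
B

For binary distributions, entropy is maximized at p=0.5 and decreases as p moves toward 0 or 1.

H(A) = H(0.81) = 0.7015 bits
H(B) = H(0.35) = 0.9341 bits

Distribution B (p=0.35) is closer to uniform (p=0.5), so it has higher entropy.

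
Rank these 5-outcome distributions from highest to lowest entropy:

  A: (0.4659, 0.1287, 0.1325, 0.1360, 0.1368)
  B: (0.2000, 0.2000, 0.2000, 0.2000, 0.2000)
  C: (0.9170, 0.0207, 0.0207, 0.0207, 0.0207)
B > A > C

Key insight: Entropy is maximized by uniform distributions and minimized by concentrated distributions.

- Uniform distributions have maximum entropy log₂(5) = 2.3219 bits
- The more "peaked" or concentrated a distribution, the lower its entropy

Entropies:
  H(A) = 2.0645 bits
  H(B) = 2.3219 bits
  H(C) = 0.5787 bits

Ranking: B > A > C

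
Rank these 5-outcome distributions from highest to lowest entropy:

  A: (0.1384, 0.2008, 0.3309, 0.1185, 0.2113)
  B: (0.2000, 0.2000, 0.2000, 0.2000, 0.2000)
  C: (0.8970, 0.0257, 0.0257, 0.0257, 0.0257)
B > A > C

Key insight: Entropy is maximized by uniform distributions and minimized by concentrated distributions.

- Uniform distributions have maximum entropy log₂(5) = 2.3219 bits
- The more "peaked" or concentrated a distribution, the lower its entropy

Entropies:
  H(A) = 2.2265 bits
  H(B) = 2.3219 bits
  H(C) = 0.6844 bits

Ranking: B > A > C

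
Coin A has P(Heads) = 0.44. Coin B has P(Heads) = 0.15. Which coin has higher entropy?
A

For binary distributions, entropy is maximized at p=0.5 and decreases as p moves toward 0 or 1.

H(A) = H(0.44) = 0.9896 bits
H(B) = H(0.15) = 0.6098 bits

Distribution A (p=0.44) is closer to uniform (p=0.5), so it has higher entropy.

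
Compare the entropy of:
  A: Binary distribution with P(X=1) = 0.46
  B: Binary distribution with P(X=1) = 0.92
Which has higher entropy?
A

For binary distributions, entropy is maximized at p=0.5 and decreases as p moves toward 0 or 1.

H(A) = H(0.46) = 0.9954 bits
H(B) = H(0.92) = 0.4022 bits

Distribution A (p=0.46) is closer to uniform (p=0.5), so it has higher entropy.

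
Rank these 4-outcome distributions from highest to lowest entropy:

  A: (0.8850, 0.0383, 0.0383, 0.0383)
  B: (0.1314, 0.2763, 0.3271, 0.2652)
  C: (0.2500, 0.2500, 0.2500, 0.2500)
C > B > A

Key insight: Entropy is maximized by uniform distributions and minimized by concentrated distributions.

- Uniform distributions have maximum entropy log₂(4) = 2.0000 bits
- The more "peaked" or concentrated a distribution, the lower its entropy

Entropies:
  H(A) = 0.6971 bits
  H(B) = 1.9326 bits
  H(C) = 2.0000 bits

Ranking: C > B > A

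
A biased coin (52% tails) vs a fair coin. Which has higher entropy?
Fair coin

The fair coin is uniform (p=0.5), maximizing binary entropy at 1 bit. The biased coin has H(0.52) ≈ 0.999 bits — its outcome is more predictable, so its entropy is lower.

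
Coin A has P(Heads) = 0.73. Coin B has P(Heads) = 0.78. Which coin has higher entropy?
A

For binary distributions, entropy is maximized at p=0.5 and decreases as p moves toward 0 or 1.

H(A) = H(0.73) = 0.8415 bits
H(B) = H(0.78) = 0.7602 bits

Distribution A (p=0.73) is closer to uniform (p=0.5), so it has higher entropy.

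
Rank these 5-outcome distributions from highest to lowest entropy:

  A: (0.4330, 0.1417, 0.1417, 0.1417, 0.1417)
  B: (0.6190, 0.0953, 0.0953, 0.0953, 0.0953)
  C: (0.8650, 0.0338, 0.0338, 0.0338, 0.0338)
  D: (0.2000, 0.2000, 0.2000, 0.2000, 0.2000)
D > A > B > C

Key insight: Entropy is maximized by uniform distributions and minimized by concentrated distributions.

Entropies:
  H(A) = 2.1210 bits
  H(B) = 1.7207 bits
  H(C) = 0.8410 bits
  H(D) = 2.3219 bits

Ranking: D > A > B > C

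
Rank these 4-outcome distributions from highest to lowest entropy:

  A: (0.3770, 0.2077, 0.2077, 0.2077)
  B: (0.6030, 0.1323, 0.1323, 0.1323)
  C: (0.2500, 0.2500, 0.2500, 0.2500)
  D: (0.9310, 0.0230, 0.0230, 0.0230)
C > A > B > D

Key insight: Entropy is maximized by uniform distributions and minimized by concentrated distributions.

Entropies:
  H(A) = 1.9433 bits
  H(B) = 1.5984 bits
  H(C) = 2.0000 bits
  H(D) = 0.4715 bits

Ranking: C > A > B > D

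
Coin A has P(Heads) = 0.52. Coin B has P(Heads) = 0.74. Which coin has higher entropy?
A

For binary distributions, entropy is maximized at p=0.5 and decreases as p moves toward 0 or 1.

H(A) = H(0.52) = 0.9988 bits
H(B) = H(0.74) = 0.8267 bits

Distribution A (p=0.52) is closer to uniform (p=0.5), so it has higher entropy.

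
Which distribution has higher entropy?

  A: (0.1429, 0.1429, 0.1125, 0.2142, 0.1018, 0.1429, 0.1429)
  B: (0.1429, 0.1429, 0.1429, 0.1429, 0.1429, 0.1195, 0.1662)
B

Both distributions are close to uniform, making this a harder comparison.

H(A) = 2.7706 bits
H(B) = 2.8018 bits

The distribution closer to uniform has higher entropy.
Answer: B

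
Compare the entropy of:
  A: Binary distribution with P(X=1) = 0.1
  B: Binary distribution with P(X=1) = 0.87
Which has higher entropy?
B

For binary distributions, entropy is maximized at p=0.5 and decreases as p moves toward 0 or 1.

H(A) = H(0.1) = 0.4690 bits
H(B) = H(0.87) = 0.5574 bits

Distribution B (p=0.87) is closer to uniform (p=0.5), so it has higher entropy.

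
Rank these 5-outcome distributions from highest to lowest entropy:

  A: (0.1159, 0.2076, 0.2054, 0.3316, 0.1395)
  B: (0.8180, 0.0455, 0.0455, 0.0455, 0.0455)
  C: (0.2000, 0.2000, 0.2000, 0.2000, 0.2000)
C > A > B

Key insight: Entropy is maximized by uniform distributions and minimized by concentrated distributions.

- Uniform distributions have maximum entropy log₂(5) = 2.3219 bits
- The more "peaked" or concentrated a distribution, the lower its entropy

Entropies:
  H(A) = 2.2247 bits
  H(B) = 1.0484 bits
  H(C) = 2.3219 bits

Ranking: C > A > B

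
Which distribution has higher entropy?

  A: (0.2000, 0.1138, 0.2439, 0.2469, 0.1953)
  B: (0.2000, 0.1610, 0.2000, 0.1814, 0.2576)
B

Both distributions are close to uniform, making this a harder comparison.

H(A) = 2.2762 bits
H(B) = 2.3038 bits

The distribution closer to uniform has higher entropy.
Answer: B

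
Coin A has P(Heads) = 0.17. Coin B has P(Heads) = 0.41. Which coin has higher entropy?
B

For binary distributions, entropy is maximized at p=0.5 and decreases as p moves toward 0 or 1.

H(A) = H(0.17) = 0.6577 bits
H(B) = H(0.41) = 0.9765 bits

Distribution B (p=0.41) is closer to uniform (p=0.5), so it has higher entropy.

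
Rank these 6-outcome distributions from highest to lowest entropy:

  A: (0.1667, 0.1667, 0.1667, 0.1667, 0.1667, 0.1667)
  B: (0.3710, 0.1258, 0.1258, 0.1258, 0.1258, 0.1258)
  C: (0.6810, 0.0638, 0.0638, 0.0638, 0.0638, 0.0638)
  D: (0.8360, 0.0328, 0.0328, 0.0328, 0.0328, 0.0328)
A > B > C > D

Key insight: Entropy is maximized by uniform distributions and minimized by concentrated distributions.

Entropies:
  H(A) = 2.5850 bits
  H(B) = 2.4119 bits
  H(C) = 1.6440 bits
  H(D) = 1.0246 bits

Ranking: A > B > C > D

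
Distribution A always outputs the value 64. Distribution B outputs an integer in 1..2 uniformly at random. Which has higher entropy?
B

A is deterministic, so H(A) = 0. B is uniform over 2 outcomes, so H(B) = log₂(2) = 1.000 bits. Any distribution with genuine randomness has higher entropy than a deterministic one.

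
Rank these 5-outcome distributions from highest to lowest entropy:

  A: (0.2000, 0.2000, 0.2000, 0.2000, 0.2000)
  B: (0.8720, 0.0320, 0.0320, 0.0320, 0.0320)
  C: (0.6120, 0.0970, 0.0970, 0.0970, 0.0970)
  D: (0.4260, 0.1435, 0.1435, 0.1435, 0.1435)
A > D > C > B

Key insight: Entropy is maximized by uniform distributions and minimized by concentrated distributions.

Entropies:
  H(A) = 2.3219 bits
  H(B) = 0.8079 bits
  H(C) = 1.7395 bits
  H(D) = 2.1321 bits

Ranking: A > D > C > B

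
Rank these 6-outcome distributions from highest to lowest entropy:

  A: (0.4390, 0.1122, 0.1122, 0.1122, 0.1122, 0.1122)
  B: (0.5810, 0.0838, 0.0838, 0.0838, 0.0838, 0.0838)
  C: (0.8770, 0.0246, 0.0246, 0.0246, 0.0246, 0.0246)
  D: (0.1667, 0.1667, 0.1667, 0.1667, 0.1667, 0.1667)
D > A > B > C

Key insight: Entropy is maximized by uniform distributions and minimized by concentrated distributions.

Entropies:
  H(A) = 2.2918 bits
  H(B) = 1.9539 bits
  H(C) = 0.8235 bits
  H(D) = 2.5850 bits

Ranking: D > A > B > C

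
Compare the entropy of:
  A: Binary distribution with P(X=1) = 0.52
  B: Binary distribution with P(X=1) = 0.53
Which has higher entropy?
A

For binary distributions, entropy is maximized at p=0.5 and decreases as p moves toward 0 or 1.

H(A) = H(0.52) = 0.9988 bits
H(B) = H(0.53) = 0.9974 bits

Distribution A (p=0.52) is closer to uniform (p=0.5), so it has higher entropy.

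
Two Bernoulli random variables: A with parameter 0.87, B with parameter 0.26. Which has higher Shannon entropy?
B

For binary distributions, entropy is maximized at p=0.5 and decreases as p moves toward 0 or 1.

H(A) = H(0.87) = 0.5574 bits
H(B) = H(0.26) = 0.8267 bits

Distribution B (p=0.26) is closer to uniform (p=0.5), so it has higher entropy.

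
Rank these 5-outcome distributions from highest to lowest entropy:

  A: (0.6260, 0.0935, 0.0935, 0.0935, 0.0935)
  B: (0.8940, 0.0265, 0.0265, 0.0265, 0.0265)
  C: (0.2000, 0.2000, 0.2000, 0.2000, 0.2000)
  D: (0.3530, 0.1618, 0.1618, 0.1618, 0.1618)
C > D > A > B

Key insight: Entropy is maximized by uniform distributions and minimized by concentrated distributions.

Entropies:
  H(A) = 1.7017 bits
  H(B) = 0.6997 bits
  H(C) = 2.3219 bits
  H(D) = 2.2307 bits

Ranking: C > D > A > B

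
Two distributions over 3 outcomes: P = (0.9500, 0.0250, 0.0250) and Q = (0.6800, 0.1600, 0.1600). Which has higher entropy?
Q

P is highly concentrated on one outcome (95%), making it nearly deterministic. Q spreads its mass more evenly (max 68%). The more spread-out distribution has higher entropy: H(P) ≈ 0.336 bits, H(Q) ≈ 1.224 bits.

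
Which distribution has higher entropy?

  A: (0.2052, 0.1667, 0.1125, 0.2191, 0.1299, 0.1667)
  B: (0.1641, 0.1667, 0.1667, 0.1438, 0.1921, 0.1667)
B

Both distributions are close to uniform, making this a harder comparison.

H(A) = 2.5475 bits
H(B) = 2.5799 bits

The distribution closer to uniform has higher entropy.
Answer: B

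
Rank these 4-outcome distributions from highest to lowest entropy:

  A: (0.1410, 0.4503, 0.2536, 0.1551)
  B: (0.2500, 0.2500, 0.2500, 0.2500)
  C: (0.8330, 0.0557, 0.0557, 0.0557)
B > A > C

Key insight: Entropy is maximized by uniform distributions and minimized by concentrated distributions.

- Uniform distributions have maximum entropy log₂(4) = 2.0000 bits
- The more "peaked" or concentrated a distribution, the lower its entropy

Entropies:
  H(A) = 1.8358 bits
  H(B) = 2.0000 bits
  H(C) = 0.9155 bits

Ranking: B > A > C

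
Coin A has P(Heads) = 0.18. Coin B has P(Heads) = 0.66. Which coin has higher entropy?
B

For binary distributions, entropy is maximized at p=0.5 and decreases as p moves toward 0 or 1.

H(A) = H(0.18) = 0.6801 bits
H(B) = H(0.66) = 0.9248 bits

Distribution B (p=0.66) is closer to uniform (p=0.5), so it has higher entropy.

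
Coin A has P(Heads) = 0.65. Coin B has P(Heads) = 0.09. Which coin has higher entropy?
A

For binary distributions, entropy is maximized at p=0.5 and decreases as p moves toward 0 or 1.

H(A) = H(0.65) = 0.9341 bits
H(B) = H(0.09) = 0.4365 bits

Distribution A (p=0.65) is closer to uniform (p=0.5), so it has higher entropy.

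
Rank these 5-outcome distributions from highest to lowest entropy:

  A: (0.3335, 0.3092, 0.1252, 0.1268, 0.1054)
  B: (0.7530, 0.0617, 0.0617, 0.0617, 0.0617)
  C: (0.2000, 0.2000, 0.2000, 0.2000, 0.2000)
C > A > B

Key insight: Entropy is maximized by uniform distributions and minimized by concentrated distributions.

- Uniform distributions have maximum entropy log₂(5) = 2.3219 bits
- The more "peaked" or concentrated a distribution, the lower its entropy

Entropies:
  H(A) = 2.1470 bits
  H(B) = 1.3005 bits
  H(C) = 2.3219 bits

Ranking: C > A > B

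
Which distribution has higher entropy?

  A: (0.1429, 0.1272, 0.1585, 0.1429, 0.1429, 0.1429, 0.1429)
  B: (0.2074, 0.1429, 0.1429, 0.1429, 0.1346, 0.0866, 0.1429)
A

Both distributions are close to uniform, making this a harder comparison.

H(A) = 2.8049 bits
H(B) = 2.7700 bits

The distribution closer to uniform has higher entropy.
Answer: A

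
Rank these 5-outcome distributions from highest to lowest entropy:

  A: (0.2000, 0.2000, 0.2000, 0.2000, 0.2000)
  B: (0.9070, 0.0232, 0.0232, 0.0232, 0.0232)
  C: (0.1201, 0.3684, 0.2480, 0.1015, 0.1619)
A > C > B

Key insight: Entropy is maximized by uniform distributions and minimized by concentrated distributions.

- Uniform distributions have maximum entropy log₂(5) = 2.3219 bits
- The more "peaked" or concentrated a distribution, the lower its entropy

Entropies:
  H(A) = 2.3219 bits
  H(B) = 0.6324 bits
  H(C) = 2.1572 bits

Ranking: A > C > B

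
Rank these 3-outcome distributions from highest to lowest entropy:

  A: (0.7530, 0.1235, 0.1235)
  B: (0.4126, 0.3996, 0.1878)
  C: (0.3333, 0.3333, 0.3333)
C > B > A

Key insight: Entropy is maximized by uniform distributions and minimized by concentrated distributions.

- Uniform distributions have maximum entropy log₂(3) = 1.5850 bits
- The more "peaked" or concentrated a distribution, the lower its entropy

Entropies:
  H(A) = 1.0535 bits
  H(B) = 1.5089 bits
  H(C) = 1.5850 bits

Ranking: C > B > A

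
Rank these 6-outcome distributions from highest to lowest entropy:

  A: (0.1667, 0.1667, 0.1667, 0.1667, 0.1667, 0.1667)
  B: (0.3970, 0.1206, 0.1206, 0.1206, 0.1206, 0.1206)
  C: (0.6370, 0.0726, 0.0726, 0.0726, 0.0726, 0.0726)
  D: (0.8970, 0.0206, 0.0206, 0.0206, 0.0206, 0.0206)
A > B > C > D

Key insight: Entropy is maximized by uniform distributions and minimized by concentrated distributions.

Entropies:
  H(A) = 2.5850 bits
  H(B) = 2.3693 bits
  H(C) = 1.7880 bits
  H(D) = 0.7176 bits

Ranking: A > B > C > D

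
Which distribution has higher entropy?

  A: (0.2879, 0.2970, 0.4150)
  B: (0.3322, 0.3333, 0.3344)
B

Both distributions are close to uniform, making this a harder comparison.

H(A) = 1.5639 bits
H(B) = 1.5850 bits

The distribution closer to uniform has higher entropy.
Answer: B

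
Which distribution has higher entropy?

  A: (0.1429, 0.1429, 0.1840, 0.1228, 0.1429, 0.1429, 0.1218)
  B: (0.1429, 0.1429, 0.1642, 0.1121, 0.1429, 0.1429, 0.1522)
B

Both distributions are close to uniform, making this a harder comparison.

H(A) = 2.7950 bits
H(B) = 2.7996 bits

The distribution closer to uniform has higher entropy.
Answer: B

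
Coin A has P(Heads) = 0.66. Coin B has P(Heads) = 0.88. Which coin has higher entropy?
A

For binary distributions, entropy is maximized at p=0.5 and decreases as p moves toward 0 or 1.

H(A) = H(0.66) = 0.9248 bits
H(B) = H(0.88) = 0.5294 bits

Distribution A (p=0.66) is closer to uniform (p=0.5), so it has higher entropy.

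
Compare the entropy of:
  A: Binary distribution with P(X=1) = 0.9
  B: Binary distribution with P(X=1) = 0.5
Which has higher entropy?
B

For binary distributions, entropy is maximized at p=0.5 and decreases as p moves toward 0 or 1.

H(A) = H(0.9) = 0.4690 bits
H(B) = H(0.5) = 1.0000 bits

Distribution B (p=0.5) is closer to uniform (p=0.5), so it has higher entropy.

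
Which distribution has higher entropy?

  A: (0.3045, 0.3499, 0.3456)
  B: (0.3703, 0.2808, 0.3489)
A

Both distributions are close to uniform, making this a harder comparison.

H(A) = 1.5822 bits
H(B) = 1.5753 bits

The distribution closer to uniform has higher entropy.
Answer: A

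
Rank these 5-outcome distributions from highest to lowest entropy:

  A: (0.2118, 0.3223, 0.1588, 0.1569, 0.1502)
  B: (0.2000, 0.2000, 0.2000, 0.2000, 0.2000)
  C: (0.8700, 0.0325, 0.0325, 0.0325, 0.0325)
B > A > C

Key insight: Entropy is maximized by uniform distributions and minimized by concentrated distributions.

- Uniform distributions have maximum entropy log₂(5) = 2.3219 bits
- The more "peaked" or concentrated a distribution, the lower its entropy

Entropies:
  H(A) = 2.2523 bits
  H(B) = 2.3219 bits
  H(C) = 0.8174 bits

Ranking: B > A > C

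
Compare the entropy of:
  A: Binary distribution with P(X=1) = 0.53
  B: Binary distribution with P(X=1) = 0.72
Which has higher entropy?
A

For binary distributions, entropy is maximized at p=0.5 and decreases as p moves toward 0 or 1.

H(A) = H(0.53) = 0.9974 bits
H(B) = H(0.72) = 0.8555 bits

Distribution A (p=0.53) is closer to uniform (p=0.5), so it has higher entropy.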